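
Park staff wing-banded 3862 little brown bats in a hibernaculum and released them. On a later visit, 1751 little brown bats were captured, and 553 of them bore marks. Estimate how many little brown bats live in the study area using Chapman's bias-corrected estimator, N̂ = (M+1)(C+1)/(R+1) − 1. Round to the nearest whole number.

N̂ = (3862+1)(1751+1)/(553+1) − 1 = 3863·1752/554 − 1
= 6767976/554 − 1 ≈ 12216.6 − 1 ≈ 12215.6 → 12216

N ≈ 12,216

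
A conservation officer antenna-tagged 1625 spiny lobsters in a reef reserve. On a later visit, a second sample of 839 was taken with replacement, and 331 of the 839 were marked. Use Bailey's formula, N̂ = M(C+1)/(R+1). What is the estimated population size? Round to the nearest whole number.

N̂ = 1625·(839+1)/(331+1) = 1625·840/332 = 1365000/332 ≈ 4111.4 → 4111

N ≈ 4111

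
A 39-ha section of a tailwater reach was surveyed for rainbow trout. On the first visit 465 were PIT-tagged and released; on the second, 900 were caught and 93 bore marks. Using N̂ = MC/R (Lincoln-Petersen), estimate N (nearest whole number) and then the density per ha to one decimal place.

density ≈ 115.4 rainbow trout per ha

N̂ = 465·900/93 = 418500/93 = 4500
Density = N̂ / area = 4500 / 39 ≈ 115.38 → 115.4 per ha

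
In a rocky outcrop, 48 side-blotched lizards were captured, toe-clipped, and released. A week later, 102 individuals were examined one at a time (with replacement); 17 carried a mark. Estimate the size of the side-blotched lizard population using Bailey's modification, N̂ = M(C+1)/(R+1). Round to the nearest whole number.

N ≈ 275

N̂ = 48·(102+1)/(17+1) = 48·103/18 = 4944/18 ≈ 274.7 → 275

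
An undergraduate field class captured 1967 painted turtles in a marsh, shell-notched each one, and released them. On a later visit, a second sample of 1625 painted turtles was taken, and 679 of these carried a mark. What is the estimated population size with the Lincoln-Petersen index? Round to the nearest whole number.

N ≈ 4707

If marked individuals mix randomly, R/C ≈ M/N, giving N ≈ M·C/R.
N = (1967 × 1625) / 679 = 3196375 / 679 ≈ 4707.47 → 4707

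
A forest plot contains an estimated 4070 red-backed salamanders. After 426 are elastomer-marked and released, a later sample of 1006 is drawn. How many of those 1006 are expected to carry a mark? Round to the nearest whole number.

expected recaptures ≈ 105

The marked fraction of the population is 426/4070, so in a sample of 1006 expect C·(M/N) marked.
E[R] = 426 × 1006 / 4070 = 428556 / 4070 ≈ 105.3 → 105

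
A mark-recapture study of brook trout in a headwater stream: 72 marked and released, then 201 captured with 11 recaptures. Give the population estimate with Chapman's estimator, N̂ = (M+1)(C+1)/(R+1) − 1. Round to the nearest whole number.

N̂ = (72+1)(201+1)/(11+1) − 1 = 73·202/12 − 1
= 14746/12 − 1 ≈ 1228.8 − 1 ≈ 1227.8 → 1228

N ≈ 1228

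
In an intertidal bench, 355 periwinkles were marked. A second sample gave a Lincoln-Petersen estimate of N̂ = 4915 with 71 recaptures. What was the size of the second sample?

From N = M·C/R: C = N·R / M = 4915·71 / 355 = 348965 / 355 = 983.

C = 983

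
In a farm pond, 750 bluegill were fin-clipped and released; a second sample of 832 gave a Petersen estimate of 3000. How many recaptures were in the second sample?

R = 208

From N = M·C/R: R = M·C / N = 750·832 / 3000 = 624000 / 3000 = 208.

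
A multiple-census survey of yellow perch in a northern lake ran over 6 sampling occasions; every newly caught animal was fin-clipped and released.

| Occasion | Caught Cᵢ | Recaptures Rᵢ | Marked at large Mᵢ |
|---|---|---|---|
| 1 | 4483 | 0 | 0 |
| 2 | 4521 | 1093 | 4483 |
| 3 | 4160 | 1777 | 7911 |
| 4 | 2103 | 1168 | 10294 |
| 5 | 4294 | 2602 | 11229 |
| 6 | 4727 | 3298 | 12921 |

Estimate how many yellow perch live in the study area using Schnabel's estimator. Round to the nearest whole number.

N ≈ 18,527

Σ MᵢCᵢ = 0·4483 + 4483·4521 + 7911·4160 + 10294·2103 + 11229·4294 + 12921·4727 = 0 + 20267643 + 32909760 + 21648282 + 48217326 + 61077567 = 184120578
Σ Rᵢ = 0 + 1093 + 1777 + 1168 + 2602 + 3298 = 9938
N̂ = 184120578 / 9938 ≈ 18526.9 → 18527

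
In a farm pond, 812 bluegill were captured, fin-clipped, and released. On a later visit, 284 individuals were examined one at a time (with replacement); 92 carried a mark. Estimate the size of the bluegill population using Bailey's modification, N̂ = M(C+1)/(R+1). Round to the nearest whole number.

N̂ = 812·(284+1)/(92+1) = 812·285/93 = 231420/93 ≈ 2488.4 → 2488

N ≈ 2488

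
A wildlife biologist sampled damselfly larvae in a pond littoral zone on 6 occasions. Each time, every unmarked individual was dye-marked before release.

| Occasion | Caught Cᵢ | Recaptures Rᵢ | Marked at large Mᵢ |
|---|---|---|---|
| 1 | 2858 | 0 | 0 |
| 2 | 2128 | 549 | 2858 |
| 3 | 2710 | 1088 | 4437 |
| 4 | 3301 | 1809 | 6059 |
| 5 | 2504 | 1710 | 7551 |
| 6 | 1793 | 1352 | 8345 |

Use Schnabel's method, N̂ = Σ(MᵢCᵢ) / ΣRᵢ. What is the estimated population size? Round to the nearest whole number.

Σ MᵢCᵢ = 0·2858 + 2858·2128 + 4437·2710 + 6059·3301 + 7551·2504 + 8345·1793 = 0 + 6081824 + 12024270 + 20000759 + 18907704 + 14962585 = 71977142
Σ Rᵢ = 0 + 549 + 1088 + 1809 + 1710 + 1352 = 6508
N̂ = 71977142 / 6508 ≈ 11059.8 → 11060

N ≈ 11,060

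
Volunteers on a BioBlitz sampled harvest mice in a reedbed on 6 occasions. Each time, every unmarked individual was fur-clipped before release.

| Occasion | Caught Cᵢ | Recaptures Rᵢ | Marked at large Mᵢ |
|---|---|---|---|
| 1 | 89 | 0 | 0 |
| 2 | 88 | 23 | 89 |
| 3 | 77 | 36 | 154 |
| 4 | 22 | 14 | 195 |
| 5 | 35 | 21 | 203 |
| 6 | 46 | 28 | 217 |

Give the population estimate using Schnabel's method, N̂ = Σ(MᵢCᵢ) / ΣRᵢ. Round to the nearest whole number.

N ≈ 337

Σ MᵢCᵢ = 0·89 + 89·88 + 154·77 + 195·22 + 203·35 + 217·46 = 0 + 7832 + 11858 + 4290 + 7105 + 9982 = 41067
Σ Rᵢ = 0 + 23 + 36 + 14 + 21 + 28 = 122
N̂ = 41067 / 122 ≈ 336.6 → 337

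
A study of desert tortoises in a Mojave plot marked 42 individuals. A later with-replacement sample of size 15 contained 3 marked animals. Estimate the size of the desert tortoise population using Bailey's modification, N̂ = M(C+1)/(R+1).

N̂ = 42·(15+1)/(3+1) = 42·16/4 = 672/4 = 168

N = 168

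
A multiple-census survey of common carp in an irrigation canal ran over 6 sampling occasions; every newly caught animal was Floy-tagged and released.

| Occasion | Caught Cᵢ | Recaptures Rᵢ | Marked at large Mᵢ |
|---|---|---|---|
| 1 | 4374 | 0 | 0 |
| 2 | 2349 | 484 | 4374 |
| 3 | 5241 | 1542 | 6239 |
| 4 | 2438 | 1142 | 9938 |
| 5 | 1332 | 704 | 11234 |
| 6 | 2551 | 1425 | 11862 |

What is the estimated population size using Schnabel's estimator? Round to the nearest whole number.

Σ MᵢCᵢ = 0·4374 + 4374·2349 + 6239·5241 + 9938·2438 + 11234·1332 + 11862·2551 = 0 + 10274526 + 32698599 + 24228844 + 14963688 + 30259962 = 112425619
Σ Rᵢ = 0 + 484 + 1542 + 1142 + 704 + 1425 = 5297
N̂ = 112425619 / 5297 ≈ 21224.4 → 21224

N ≈ 21,224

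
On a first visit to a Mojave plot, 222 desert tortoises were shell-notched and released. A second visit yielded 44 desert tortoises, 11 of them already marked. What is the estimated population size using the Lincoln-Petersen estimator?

N = 888

N = (222 × 44) / 11 = 9768 / 11 = 888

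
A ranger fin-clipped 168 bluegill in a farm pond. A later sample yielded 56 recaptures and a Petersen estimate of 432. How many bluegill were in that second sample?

C = 144

From N = M·C/R: C = N·R / M = 432·56 / 168 = 24192 / 168 = 144.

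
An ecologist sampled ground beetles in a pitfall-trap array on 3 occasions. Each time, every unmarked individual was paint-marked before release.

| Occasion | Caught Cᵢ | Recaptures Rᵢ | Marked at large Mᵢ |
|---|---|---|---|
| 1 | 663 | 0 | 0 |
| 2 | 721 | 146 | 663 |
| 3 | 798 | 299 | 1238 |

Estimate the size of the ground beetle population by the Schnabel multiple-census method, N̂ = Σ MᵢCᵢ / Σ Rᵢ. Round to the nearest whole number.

N ≈ 3294

Σ MᵢCᵢ = 0·663 + 663·721 + 1238·798 = 0 + 478023 + 987924 = 1465947
Σ Rᵢ = 0 + 146 + 299 = 445
N̂ = 1465947 / 445 ≈ 3294.3 → 3294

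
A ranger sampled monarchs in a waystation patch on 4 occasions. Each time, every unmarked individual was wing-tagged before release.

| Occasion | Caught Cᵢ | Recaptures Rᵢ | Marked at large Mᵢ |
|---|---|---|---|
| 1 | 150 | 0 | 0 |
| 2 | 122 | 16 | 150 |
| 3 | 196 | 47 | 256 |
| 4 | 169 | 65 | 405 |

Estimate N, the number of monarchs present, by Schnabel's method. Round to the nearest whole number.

N ≈ 1070

Σ MᵢCᵢ = 0·150 + 150·122 + 256·196 + 405·169 = 0 + 18300 + 50176 + 68445 = 136921
Σ Rᵢ = 0 + 16 + 47 + 65 = 128
N̂ = 136921 / 128 ≈ 1069.7 → 1070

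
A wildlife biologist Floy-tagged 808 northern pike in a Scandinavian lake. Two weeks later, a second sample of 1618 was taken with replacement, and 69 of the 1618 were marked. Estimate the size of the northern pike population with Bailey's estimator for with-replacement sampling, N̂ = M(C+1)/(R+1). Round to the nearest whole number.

N̂ = 808·(1618+1)/(69+1) = 808·1619/70 = 1308152/70 ≈ 18687.9 → 18688

N ≈ 18,688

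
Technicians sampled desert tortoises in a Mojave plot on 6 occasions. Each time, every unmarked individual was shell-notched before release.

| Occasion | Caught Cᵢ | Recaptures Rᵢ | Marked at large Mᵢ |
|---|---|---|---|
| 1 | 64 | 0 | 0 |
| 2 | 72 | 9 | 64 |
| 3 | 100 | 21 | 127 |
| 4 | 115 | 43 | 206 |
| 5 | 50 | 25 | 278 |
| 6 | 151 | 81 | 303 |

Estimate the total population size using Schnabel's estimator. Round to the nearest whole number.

N ≈ 562

Σ MᵢCᵢ = 0·64 + 64·72 + 127·100 + 206·115 + 278·50 + 303·151 = 0 + 4608 + 12700 + 23690 + 13900 + 45753 = 100651
Σ Rᵢ = 0 + 9 + 21 + 43 + 25 + 81 = 179
N̂ = 100651 / 179 ≈ 562.3 → 562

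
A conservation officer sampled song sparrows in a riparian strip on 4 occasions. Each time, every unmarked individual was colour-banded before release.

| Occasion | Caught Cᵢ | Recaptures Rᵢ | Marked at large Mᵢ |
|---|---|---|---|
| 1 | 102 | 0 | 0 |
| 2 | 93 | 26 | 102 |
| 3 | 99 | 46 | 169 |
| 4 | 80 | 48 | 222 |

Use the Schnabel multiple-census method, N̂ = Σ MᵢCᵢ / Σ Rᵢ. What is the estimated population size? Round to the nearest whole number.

N ≈ 366

Σ MᵢCᵢ = 0·102 + 102·93 + 169·99 + 222·80 = 0 + 9486 + 16731 + 17760 = 43977
Σ Rᵢ = 0 + 26 + 46 + 48 = 120
N̂ = 43977 / 120 ≈ 366.48 → 366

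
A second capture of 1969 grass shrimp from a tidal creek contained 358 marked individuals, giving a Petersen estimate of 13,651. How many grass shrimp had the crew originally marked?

M = 2482

From N = M·C/R: M = N·R / C = 13651·358 / 1969 = 4887058 / 1969 = 2482.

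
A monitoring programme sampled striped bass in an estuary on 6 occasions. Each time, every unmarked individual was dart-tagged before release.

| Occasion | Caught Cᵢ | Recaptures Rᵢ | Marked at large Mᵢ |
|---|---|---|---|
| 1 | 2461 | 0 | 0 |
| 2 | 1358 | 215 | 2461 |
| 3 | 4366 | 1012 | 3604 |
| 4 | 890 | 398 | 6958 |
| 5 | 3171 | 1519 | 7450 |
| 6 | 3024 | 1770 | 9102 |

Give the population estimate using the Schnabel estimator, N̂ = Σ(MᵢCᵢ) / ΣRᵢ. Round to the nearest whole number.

N ≈ 15,551

Σ MᵢCᵢ = 0·2461 + 2461·1358 + 3604·4366 + 6958·890 + 7450·3171 + 9102·3024 = 0 + 3342038 + 15735064 + 6192620 + 23623950 + 27524448 = 76418120
Σ Rᵢ = 0 + 215 + 1012 + 398 + 1519 + 1770 = 4914
N̂ = 76418120 / 4914 ≈ 15551.1 → 15551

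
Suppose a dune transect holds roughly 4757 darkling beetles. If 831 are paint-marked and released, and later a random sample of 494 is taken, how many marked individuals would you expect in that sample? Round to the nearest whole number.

The marked fraction of the population is 831/4757, so in a sample of 494 expect C·(M/N) marked.
E[R] = 831 × 494 / 4757 = 410514 / 4757 ≈ 86.3 → 86

expected recaptures ≈ 86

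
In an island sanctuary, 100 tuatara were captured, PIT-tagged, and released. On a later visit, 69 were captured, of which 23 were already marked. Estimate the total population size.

N = 300

If marked individuals mix randomly, R/C ≈ M/N, giving N ≈ M·C/R.
N = (100 × 69) / 23 = 6900 / 23 = 300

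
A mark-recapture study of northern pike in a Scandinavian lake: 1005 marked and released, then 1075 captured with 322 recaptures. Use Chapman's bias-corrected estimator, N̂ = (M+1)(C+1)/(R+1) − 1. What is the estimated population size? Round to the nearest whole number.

N ≈ 3350

N̂ = (1005+1)(1075+1)/(322+1) − 1 = 1006·1076/323 − 1
= 1082456/323 − 1 ≈ 3351.3 − 1 ≈ 3350.3 → 3350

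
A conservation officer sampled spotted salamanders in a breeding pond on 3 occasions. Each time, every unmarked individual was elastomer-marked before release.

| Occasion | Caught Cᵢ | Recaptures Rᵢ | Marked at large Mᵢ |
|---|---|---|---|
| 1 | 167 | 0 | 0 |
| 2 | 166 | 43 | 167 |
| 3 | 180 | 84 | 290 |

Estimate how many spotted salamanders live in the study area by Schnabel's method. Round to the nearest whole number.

N ≈ 629

Σ MᵢCᵢ = 0·167 + 167·166 + 290·180 = 0 + 27722 + 52200 = 79922
Σ Rᵢ = 0 + 43 + 84 = 127
N̂ = 79922 / 127 ≈ 629.3 → 629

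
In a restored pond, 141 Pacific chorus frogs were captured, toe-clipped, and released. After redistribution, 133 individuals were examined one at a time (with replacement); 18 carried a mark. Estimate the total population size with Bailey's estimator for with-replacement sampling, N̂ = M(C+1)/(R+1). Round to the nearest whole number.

N̂ = 141·(133+1)/(18+1) = 141·134/19 = 18894/19 ≈ 994.4 → 994

N ≈ 994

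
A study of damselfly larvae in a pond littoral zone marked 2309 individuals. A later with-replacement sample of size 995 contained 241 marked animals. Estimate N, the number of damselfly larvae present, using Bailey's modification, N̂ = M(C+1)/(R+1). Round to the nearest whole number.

N̂ = 2309·(995+1)/(241+1) = 2309·996/242 = 2299764/242 ≈ 9503.2 → 9503

N ≈ 9503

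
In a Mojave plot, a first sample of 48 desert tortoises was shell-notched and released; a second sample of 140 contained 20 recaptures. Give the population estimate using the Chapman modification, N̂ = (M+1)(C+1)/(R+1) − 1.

N = 328

N̂ = (48+1)(140+1)/(20+1) − 1 = 49·141/21 − 1
= 6909/21 − 1 = 329 − 1 = 328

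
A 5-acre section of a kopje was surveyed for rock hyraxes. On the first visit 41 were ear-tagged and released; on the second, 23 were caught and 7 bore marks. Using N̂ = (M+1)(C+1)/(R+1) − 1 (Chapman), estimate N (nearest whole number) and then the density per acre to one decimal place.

density ≈ 25.0 rock hyraxes per acre

N̂ = 42·24/8 − 1 = 1008/8 − 1 = 125
Density = N̂ / area = 125 / 5 = 25.0 per acre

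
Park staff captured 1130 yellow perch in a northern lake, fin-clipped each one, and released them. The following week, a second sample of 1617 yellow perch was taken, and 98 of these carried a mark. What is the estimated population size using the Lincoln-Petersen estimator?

Lincoln-Petersen assumes M/N = R/C, so N = M·C / R.
N = (1130 × 1617) / 98 = 1827210 / 98 = 18645

N = 18,645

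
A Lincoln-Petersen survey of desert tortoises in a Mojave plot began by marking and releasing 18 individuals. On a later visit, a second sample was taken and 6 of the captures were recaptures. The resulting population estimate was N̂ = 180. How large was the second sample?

From N = M·C/R: C = N·R / M = 180·6 / 18 = 1080 / 18 = 60.

C = 60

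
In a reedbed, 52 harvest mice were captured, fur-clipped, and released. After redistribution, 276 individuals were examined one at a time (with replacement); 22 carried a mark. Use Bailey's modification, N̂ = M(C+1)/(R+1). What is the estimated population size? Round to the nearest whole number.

N ≈ 626

N̂ = 52·(276+1)/(22+1) = 52·277/23 = 14404/23 ≈ 626.3 → 626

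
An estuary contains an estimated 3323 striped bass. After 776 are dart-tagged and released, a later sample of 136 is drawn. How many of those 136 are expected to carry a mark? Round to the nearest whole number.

expected recaptures ≈ 32

Expected recaptures E[R] = M·C / N.
E[R] = 776 × 136 / 3323 = 105536 / 3323 ≈ 31.8 → 32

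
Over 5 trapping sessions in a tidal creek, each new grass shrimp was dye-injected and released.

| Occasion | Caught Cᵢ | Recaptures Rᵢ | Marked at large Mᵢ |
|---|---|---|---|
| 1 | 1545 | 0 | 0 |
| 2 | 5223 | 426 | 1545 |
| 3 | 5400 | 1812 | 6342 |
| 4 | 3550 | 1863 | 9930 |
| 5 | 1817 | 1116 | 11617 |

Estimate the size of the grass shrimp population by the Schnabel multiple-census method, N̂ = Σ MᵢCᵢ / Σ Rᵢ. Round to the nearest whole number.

N ≈ 18,914

Σ MᵢCᵢ = 0·1545 + 1545·5223 + 6342·5400 + 9930·3550 + 11617·1817 = 0 + 8069535 + 34246800 + 35251500 + 21108089 = 98675924
Σ Rᵢ = 0 + 426 + 1812 + 1863 + 1116 = 5217
N̂ = 98675924 / 5217 ≈ 18914.3 → 18914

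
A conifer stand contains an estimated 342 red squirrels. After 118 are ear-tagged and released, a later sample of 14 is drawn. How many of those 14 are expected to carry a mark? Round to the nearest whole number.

expected recaptures ≈ 5

The marked fraction of the population is 118/342, so in a sample of 14 expect C·(M/N) marked.
E[R] = 118 × 14 / 342 = 1652 / 342 ≈ 4.8 → 5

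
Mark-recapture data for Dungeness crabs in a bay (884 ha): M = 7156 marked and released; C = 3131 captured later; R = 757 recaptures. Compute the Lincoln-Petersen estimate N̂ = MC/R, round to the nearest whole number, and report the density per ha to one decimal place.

density ≈ 33.5 Dungeness crabs per ha

N̂ = 7156·3131/757 = 22405436/757 ≈ 29597.7 → 29598
Density = N̂ / area = 29598 / 884 ≈ 33.48 → 33.5 per ha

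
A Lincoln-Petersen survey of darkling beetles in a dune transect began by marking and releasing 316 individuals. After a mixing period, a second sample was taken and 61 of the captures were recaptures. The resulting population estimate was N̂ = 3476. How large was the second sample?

C = 671

From N = M·C/R: C = N·R / M = 3476·61 / 316 = 212036 / 316 = 671.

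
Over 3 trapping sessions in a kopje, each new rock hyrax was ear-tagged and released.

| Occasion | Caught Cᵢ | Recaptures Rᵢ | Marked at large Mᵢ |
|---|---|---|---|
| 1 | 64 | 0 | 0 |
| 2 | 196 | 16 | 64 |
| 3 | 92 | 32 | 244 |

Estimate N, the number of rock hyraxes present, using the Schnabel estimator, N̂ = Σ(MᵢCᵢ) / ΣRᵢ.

N = 729

Σ MᵢCᵢ = 0·64 + 64·196 + 244·92 = 0 + 12544 + 22448 = 34992
Σ Rᵢ = 0 + 16 + 32 = 48
N̂ = 34992 / 48 = 729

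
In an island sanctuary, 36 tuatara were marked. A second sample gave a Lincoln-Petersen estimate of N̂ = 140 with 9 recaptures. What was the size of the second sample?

C = 35

From N = M·C/R: C = N·R / M = 140·9 / 36 = 1260 / 36 = 35.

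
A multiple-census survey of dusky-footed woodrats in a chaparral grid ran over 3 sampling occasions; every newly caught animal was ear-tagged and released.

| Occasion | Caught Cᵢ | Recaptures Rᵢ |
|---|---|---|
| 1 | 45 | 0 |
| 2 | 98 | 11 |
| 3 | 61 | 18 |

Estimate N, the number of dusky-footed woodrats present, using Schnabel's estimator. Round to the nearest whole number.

Marked at large before each occasion: Mᵢ = Σⱼ<ᵢ (Cⱼ − Rⱼ) → M1=0, M2=45, M3=132
Σ MᵢCᵢ = 0·45 + 45·98 + 132·61 = 0 + 4410 + 8052 = 12462
Σ Rᵢ = 0 + 11 + 18 = 29
N̂ = 12462 / 29 ≈ 429.7 → 430

N ≈ 430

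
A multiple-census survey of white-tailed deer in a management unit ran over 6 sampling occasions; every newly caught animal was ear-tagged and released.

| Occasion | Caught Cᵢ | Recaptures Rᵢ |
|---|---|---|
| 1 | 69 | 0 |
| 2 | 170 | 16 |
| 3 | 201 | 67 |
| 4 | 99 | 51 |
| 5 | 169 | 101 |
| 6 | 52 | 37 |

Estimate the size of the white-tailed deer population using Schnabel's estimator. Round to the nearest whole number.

Marked at large before each occasion: Mᵢ = Σⱼ<ᵢ (Cⱼ − Rⱼ) → M1=0, M2=69, M3=223, M4=357, M5=405, M6=473
Σ MᵢCᵢ = 0·69 + 69·170 + 223·201 + 357·99 + 405·169 + 473·52 = 0 + 11730 + 44823 + 35343 + 68445 + 24596 = 184937
Σ Rᵢ = 0 + 16 + 67 + 51 + 101 + 37 = 272
N̂ = 184937 / 272 ≈ 679.9 → 680

N ≈ 680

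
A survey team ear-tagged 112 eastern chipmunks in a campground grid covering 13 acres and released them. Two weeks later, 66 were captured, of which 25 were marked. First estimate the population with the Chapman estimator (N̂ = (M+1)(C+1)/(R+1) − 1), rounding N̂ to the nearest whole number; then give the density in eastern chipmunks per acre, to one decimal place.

N̂ = 113·67/26 − 1 = 7571/26 − 1 ≈ 290.2 → 290
Density = N̂ / area = 290 / 13 ≈ 22.31 → 22.3 per acre

density ≈ 22.3 eastern chipmunks per acre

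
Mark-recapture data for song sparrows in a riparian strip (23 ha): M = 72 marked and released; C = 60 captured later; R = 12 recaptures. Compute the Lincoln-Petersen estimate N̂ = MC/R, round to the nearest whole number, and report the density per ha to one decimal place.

N̂ = 72·60/12 = 4320/12 = 360
Density = N̂ / area = 360 / 23 ≈ 15.65 → 15.7 per ha

density ≈ 15.7 song sparrows per ha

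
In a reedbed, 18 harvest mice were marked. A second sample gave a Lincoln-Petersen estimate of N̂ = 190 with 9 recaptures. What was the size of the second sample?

From N = M·C/R: C = N·R / M = 190·9 / 18 = 1710 / 18 = 95.

C = 95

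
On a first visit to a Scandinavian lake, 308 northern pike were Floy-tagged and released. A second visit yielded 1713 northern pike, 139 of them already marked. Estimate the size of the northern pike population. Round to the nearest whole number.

N ≈ 3796

N = (308 × 1713) / 139 = 527604 / 139 ≈ 3795.7 → 3796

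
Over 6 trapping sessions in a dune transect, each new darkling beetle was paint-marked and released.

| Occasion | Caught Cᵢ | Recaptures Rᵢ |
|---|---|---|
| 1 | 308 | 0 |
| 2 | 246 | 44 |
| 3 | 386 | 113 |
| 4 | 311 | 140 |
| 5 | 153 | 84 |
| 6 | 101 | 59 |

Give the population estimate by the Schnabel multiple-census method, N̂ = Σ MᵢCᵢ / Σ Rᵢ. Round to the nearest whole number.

Marked at large before each occasion: Mᵢ = Σⱼ<ᵢ (Cⱼ − Rⱼ) → M1=0, M2=308, M3=510, M4=783, M5=954, M6=1023
Σ MᵢCᵢ = 0·308 + 308·246 + 510·386 + 783·311 + 954·153 + 1023·101 = 0 + 75768 + 196860 + 243513 + 145962 + 103323 = 765426
Σ Rᵢ = 0 + 44 + 113 + 140 + 84 + 59 = 440
N̂ = 765426 / 440 ≈ 1739.6 → 1740

N ≈ 1740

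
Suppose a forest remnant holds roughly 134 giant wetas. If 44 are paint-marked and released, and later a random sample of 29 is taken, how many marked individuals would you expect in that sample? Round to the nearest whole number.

expected recaptures ≈ 10

The marked fraction of the population is 44/134, so in a sample of 29 expect C·(M/N) marked.
E[R] = 44 × 29 / 134 = 1276 / 134 ≈ 9.5 → 10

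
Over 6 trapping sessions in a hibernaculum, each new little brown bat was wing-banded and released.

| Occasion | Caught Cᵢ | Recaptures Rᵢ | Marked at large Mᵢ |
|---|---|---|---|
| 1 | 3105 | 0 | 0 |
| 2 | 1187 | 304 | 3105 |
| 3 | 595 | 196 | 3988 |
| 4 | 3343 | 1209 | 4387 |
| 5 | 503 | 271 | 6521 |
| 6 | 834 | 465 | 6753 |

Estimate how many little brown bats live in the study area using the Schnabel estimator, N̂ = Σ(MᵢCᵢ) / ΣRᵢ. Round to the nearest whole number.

Σ MᵢCᵢ = 0·3105 + 3105·1187 + 3988·595 + 4387·3343 + 6521·503 + 6753·834 = 0 + 3685635 + 2372860 + 14665741 + 3280063 + 5632002 = 29636301
Σ Rᵢ = 0 + 304 + 196 + 1209 + 271 + 465 = 2445
N̂ = 29636301 / 2445 ≈ 12121.2 → 12121

N ≈ 12,121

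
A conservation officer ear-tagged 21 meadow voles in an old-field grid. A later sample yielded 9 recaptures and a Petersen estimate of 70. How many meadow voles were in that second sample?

C = 30

From N = M·C/R: C = N·R / M = 70·9 / 21 = 630 / 21 = 30.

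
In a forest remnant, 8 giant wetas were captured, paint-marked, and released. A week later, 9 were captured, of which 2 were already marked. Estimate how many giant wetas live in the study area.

If marked individuals mix randomly, R/C ≈ M/N, giving N ≈ M·C/R.
N = (8 × 9) / 2 = 72 / 2 = 36

N = 36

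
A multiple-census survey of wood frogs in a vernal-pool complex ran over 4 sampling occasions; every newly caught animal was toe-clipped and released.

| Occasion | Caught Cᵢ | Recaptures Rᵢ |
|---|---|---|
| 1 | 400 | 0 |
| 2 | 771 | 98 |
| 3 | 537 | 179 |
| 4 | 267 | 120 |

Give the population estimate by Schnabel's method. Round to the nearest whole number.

N ≈ 3191

Marked at large before each occasion: Mᵢ = Σⱼ<ᵢ (Cⱼ − Rⱼ) → M1=0, M2=400, M3=1073, M4=1431
Σ MᵢCᵢ = 0·400 + 400·771 + 1073·537 + 1431·267 = 0 + 308400 + 576201 + 382077 = 1266678
Σ Rᵢ = 0 + 98 + 179 + 120 = 397
N̂ = 1266678 / 397 ≈ 3190.6 → 3191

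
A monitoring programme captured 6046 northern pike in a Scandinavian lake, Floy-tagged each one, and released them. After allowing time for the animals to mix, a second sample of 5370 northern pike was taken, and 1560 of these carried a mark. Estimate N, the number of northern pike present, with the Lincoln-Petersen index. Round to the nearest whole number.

Lincoln-Petersen assumes M/N = R/C, so N = M·C / R.
N = (6046 × 5370) / 1560 = 32467020 / 1560 ≈ 20812.2 → 20812

N ≈ 20,812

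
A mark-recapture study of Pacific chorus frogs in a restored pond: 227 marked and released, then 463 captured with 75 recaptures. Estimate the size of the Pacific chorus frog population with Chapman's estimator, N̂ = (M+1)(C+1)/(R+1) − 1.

N = 1391

N̂ = (227+1)(463+1)/(75+1) − 1 = 228·464/76 − 1
= 105792/76 − 1 = 1392 − 1 = 1391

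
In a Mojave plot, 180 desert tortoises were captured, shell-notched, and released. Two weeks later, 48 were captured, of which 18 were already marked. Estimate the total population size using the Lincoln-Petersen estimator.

If marked individuals mix randomly, R/C ≈ M/N, giving N ≈ M·C/R.
N = (180 × 48) / 18 = 8640 / 18 = 480

N = 480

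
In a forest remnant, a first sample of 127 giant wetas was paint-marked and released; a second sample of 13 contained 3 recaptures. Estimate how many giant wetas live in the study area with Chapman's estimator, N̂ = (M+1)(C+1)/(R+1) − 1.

N = 447

N̂ = (127+1)(13+1)/(3+1) − 1 = 128·14/4 − 1
= 1792/4 − 1 = 448 − 1 = 447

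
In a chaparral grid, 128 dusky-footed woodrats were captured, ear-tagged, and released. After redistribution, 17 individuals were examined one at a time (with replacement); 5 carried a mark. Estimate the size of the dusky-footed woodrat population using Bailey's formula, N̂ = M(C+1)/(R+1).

N̂ = 128·(17+1)/(5+1) = 128·18/6 = 2304/6 = 384

N = 384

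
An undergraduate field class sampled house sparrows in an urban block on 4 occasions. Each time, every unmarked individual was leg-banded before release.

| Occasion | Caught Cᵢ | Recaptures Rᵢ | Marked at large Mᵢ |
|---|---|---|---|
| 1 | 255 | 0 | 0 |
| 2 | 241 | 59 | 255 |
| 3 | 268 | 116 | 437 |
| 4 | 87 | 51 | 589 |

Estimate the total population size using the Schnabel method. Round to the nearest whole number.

N ≈ 1017

Σ MᵢCᵢ = 0·255 + 255·241 + 437·268 + 589·87 = 0 + 61455 + 117116 + 51243 = 229814
Σ Rᵢ = 0 + 59 + 116 + 51 = 226
N̂ = 229814 / 226 ≈ 1016.9 → 1017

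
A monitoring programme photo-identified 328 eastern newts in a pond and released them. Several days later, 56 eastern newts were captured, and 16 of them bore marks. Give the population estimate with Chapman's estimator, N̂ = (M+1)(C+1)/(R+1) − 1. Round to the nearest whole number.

N̂ = (328+1)(56+1)/(16+1) − 1 = 329·57/17 − 1
= 18753/17 − 1 ≈ 1103.1 − 1 ≈ 1102.1 → 1102

N ≈ 1102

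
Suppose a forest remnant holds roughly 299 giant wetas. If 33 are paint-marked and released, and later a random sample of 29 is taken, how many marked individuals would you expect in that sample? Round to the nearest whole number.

expected recaptures ≈ 3

Expected recaptures E[R] = M·C / N.
E[R] = 33 × 29 / 299 = 957 / 299 ≈ 3.2 → 3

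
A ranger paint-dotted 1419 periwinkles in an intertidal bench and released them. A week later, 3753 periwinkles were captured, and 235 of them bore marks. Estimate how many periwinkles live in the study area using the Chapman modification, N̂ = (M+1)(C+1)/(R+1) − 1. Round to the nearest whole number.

N̂ = (1419+1)(3753+1)/(235+1) − 1 = 1420·3754/236 − 1
= 5330680/236 − 1 ≈ 22587.6 − 1 ≈ 22586.6 → 22587

N ≈ 22,587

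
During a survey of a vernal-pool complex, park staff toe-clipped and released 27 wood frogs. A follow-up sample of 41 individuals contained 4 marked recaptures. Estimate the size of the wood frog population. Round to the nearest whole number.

N ≈ 277

Lincoln-Petersen assumes M/N = R/C, so N = M·C / R.
N = (27 × 41) / 4 = 1107 / 4 ≈ 276.8 → 277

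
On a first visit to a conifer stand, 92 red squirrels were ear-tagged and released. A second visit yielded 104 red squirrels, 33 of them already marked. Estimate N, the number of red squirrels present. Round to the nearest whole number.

Lincoln-Petersen assumes M/N = R/C, so N = M·C / R.
N = (92 × 104) / 33 = 9568 / 33 ≈ 289.9 → 290

N ≈ 290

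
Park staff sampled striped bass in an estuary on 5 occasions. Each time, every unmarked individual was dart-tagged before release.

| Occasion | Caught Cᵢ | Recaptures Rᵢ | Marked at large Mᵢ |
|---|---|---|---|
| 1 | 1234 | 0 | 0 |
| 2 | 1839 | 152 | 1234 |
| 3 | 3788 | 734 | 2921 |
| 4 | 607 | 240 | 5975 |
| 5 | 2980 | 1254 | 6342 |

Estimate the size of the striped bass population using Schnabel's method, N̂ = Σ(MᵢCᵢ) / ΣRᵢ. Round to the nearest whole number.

N ≈ 15,067

Σ MᵢCᵢ = 0·1234 + 1234·1839 + 2921·3788 + 5975·607 + 6342·2980 = 0 + 2269326 + 11064748 + 3626825 + 18899160 = 35860059
Σ Rᵢ = 0 + 152 + 734 + 240 + 1254 = 2380
N̂ = 35860059 / 2380 ≈ 15067.3 → 15067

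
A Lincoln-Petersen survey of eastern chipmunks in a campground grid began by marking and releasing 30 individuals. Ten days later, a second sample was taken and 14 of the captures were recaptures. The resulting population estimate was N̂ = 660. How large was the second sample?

C = 308

From N = M·C/R: C = N·R / M = 660·14 / 30 = 9240 / 30 = 308.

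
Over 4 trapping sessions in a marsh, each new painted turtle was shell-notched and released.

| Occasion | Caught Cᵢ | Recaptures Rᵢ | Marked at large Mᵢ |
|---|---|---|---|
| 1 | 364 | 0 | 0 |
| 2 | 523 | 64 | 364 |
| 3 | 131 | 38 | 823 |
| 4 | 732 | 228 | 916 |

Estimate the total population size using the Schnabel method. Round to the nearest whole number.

N ≈ 2935

Σ MᵢCᵢ = 0·364 + 364·523 + 823·131 + 916·732 = 0 + 190372 + 107813 + 670512 = 968697
Σ Rᵢ = 0 + 64 + 38 + 228 = 330
N̂ = 968697 / 330 ≈ 2935.4 → 2935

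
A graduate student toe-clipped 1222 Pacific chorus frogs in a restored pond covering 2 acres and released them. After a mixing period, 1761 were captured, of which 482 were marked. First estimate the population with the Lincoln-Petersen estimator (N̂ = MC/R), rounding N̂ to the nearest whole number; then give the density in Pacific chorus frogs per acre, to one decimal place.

density ≈ 2232.5 Pacific chorus frogs per acre

N̂ = 1222·1761/482 = 2151942/482 ≈ 4464.6 → 4465
Density = N̂ / area = 4465 / 2 ≈ 2232.50 → 2232.5 per acre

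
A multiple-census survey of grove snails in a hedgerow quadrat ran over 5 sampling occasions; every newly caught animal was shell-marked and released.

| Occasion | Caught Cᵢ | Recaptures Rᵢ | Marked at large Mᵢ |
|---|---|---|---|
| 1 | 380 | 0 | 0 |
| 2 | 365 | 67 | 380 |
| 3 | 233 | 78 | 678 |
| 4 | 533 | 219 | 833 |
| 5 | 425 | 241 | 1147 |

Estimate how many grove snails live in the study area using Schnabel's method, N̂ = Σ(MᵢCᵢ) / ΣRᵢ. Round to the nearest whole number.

Σ MᵢCᵢ = 0·380 + 380·365 + 678·233 + 833·533 + 1147·425 = 0 + 138700 + 157974 + 443989 + 487475 = 1228138
Σ Rᵢ = 0 + 67 + 78 + 219 + 241 = 605
N̂ = 1228138 / 605 ≈ 2030.0 → 2030

N ≈ 2030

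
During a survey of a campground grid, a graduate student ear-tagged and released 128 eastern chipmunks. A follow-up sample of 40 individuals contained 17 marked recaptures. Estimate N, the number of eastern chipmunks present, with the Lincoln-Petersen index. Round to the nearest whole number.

N ≈ 301

N = (128 × 40) / 17 = 5120 / 17 ≈ 301.2 → 301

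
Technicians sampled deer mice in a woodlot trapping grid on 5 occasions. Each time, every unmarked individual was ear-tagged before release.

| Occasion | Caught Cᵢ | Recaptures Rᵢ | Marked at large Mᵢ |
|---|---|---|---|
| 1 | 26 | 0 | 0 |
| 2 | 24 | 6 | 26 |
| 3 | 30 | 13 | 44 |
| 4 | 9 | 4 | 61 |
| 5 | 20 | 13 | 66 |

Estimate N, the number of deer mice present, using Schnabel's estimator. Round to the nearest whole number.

Σ MᵢCᵢ = 0·26 + 26·24 + 44·30 + 61·9 + 66·20 = 0 + 624 + 1320 + 549 + 1320 = 3813
Σ Rᵢ = 0 + 6 + 13 + 4 + 13 = 36
N̂ = 3813 / 36 ≈ 105.9 → 106

N ≈ 106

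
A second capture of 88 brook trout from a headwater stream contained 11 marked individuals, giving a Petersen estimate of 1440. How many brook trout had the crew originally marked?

From N = M·C/R: M = N·R / C = 1440·11 / 88 = 15840 / 88 = 180.

M = 180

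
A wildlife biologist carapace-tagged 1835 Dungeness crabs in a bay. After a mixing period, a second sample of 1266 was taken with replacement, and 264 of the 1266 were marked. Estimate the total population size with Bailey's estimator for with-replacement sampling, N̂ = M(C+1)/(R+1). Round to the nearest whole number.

N̂ = 1835·(1266+1)/(264+1) = 1835·1267/265 = 2324945/265 ≈ 8773.4 → 8773

N ≈ 8773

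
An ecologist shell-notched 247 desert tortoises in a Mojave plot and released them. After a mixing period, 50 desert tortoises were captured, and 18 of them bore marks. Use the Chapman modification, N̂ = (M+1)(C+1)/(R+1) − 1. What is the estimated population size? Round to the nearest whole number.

N ≈ 665

N̂ = (247+1)(50+1)/(18+1) − 1 = 248·51/19 − 1
= 12648/19 − 1 ≈ 665.7 − 1 ≈ 664.7 → 665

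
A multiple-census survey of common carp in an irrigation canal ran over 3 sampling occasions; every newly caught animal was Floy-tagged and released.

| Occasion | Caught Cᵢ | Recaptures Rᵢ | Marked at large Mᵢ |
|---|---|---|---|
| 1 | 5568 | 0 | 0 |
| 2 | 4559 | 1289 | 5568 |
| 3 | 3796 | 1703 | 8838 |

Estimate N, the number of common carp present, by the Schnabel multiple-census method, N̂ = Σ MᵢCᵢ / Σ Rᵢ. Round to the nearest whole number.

N ≈ 19,697

Σ MᵢCᵢ = 0·5568 + 5568·4559 + 8838·3796 = 0 + 25384512 + 33549048 = 58933560
Σ Rᵢ = 0 + 1289 + 1703 = 2992
N̂ = 58933560 / 2992 ≈ 19697.0 → 19697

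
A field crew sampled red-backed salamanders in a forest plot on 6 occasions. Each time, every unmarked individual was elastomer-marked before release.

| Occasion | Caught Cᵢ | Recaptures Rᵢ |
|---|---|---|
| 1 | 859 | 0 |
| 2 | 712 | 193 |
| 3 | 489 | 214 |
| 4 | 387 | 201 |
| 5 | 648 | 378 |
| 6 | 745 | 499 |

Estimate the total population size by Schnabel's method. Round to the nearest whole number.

N ≈ 3157

Marked at large before each occasion: Mᵢ = Σⱼ<ᵢ (Cⱼ − Rⱼ) → M1=0, M2=859, M3=1378, M4=1653, M5=1839, M6=2109
Σ MᵢCᵢ = 0·859 + 859·712 + 1378·489 + 1653·387 + 1839·648 + 2109·745 = 0 + 611608 + 673842 + 639711 + 1191672 + 1571205 = 4688038
Σ Rᵢ = 0 + 193 + 214 + 201 + 378 + 499 = 1485
N̂ = 4688038 / 1485 ≈ 3156.9 → 3157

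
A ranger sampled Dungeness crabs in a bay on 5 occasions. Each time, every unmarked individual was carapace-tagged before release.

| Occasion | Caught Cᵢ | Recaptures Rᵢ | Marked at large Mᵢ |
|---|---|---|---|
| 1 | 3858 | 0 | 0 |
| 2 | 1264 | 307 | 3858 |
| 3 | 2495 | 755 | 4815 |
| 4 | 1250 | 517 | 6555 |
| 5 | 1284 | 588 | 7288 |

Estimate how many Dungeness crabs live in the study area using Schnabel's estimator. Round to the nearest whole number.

N ≈ 15,894

Σ MᵢCᵢ = 0·3858 + 3858·1264 + 4815·2495 + 6555·1250 + 7288·1284 = 0 + 4876512 + 12013425 + 8193750 + 9357792 = 34441479
Σ Rᵢ = 0 + 307 + 755 + 517 + 588 = 2167
N̂ = 34441479 / 2167 ≈ 15893.6 → 15894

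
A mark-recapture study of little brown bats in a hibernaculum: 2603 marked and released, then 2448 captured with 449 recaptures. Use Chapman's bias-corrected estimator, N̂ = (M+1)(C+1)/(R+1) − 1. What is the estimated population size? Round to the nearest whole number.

N ≈ 14,171

N̂ = (2603+1)(2448+1)/(449+1) − 1 = 2604·2449/450 − 1
= 6377196/450 − 1 ≈ 14171.5 − 1 ≈ 14170.5 → 14171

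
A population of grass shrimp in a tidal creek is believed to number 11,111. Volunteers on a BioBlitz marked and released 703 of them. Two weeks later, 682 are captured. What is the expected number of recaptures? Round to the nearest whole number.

expected recaptures ≈ 43

Expected recaptures E[R] = M·C / N.
E[R] = 703 × 682 / 11111 = 479446 / 11111 ≈ 43.2 → 43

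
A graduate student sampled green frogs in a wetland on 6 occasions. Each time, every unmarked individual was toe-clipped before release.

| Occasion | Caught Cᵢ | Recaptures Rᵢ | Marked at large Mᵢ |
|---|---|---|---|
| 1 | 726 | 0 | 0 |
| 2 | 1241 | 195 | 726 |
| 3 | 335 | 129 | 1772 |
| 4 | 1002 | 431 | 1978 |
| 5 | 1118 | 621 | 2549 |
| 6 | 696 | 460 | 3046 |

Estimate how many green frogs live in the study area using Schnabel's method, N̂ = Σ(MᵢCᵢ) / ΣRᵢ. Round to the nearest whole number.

N ≈ 4600

Σ MᵢCᵢ = 0·726 + 726·1241 + 1772·335 + 1978·1002 + 2549·1118 + 3046·696 = 0 + 900966 + 593620 + 1981956 + 2849782 + 2120016 = 8446340
Σ Rᵢ = 0 + 195 + 129 + 431 + 621 + 460 = 1836
N̂ = 8446340 / 1836 ≈ 4600.4 → 4600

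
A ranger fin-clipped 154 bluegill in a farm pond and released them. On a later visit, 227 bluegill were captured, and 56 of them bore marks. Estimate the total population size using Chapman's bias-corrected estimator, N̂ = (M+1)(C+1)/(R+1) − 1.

N̂ = (154+1)(227+1)/(56+1) − 1 = 155·228/57 − 1
= 35340/57 − 1 = 620 − 1 = 619

N = 619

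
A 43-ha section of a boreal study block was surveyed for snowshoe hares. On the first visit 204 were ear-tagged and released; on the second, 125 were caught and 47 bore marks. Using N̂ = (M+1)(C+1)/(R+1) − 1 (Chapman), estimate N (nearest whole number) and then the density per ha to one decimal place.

density ≈ 12.5 snowshoe hares per ha

N̂ = 205·126/48 − 1 = 25830/48 − 1 ≈ 537.1 → 537
Density = N̂ / area = 537 / 43 ≈ 12.49 → 12.5 per ha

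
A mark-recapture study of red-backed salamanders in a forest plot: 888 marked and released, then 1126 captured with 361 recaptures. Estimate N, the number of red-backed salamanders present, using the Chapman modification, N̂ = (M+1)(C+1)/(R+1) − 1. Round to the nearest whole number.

N ≈ 2767

N̂ = (888+1)(1126+1)/(361+1) − 1 = 889·1127/362 − 1
= 1001903/362 − 1 ≈ 2767.7 − 1 ≈ 2766.7 → 2767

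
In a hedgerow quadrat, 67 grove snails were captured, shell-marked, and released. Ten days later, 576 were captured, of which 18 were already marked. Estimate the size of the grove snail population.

N = (67 × 576) / 18 = 38592 / 18 = 2144

N = 2144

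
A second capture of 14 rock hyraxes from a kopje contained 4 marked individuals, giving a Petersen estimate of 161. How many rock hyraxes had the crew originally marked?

M = 46

From N = M·C/R: M = N·R / C = 161·4 / 14 = 644 / 14 = 46.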